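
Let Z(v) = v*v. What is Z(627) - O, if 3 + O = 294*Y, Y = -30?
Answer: 401952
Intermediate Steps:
Z(v) = v²
O = -8823 (O = -3 + 294*(-30) = -3 - 8820 = -8823)
Z(627) - O = 627² - 1*(-8823) = 393129 + 8823 = 401952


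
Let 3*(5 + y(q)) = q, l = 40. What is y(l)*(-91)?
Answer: -2275/3 ≈ -758.33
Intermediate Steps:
y(q) = -5 + q/3
y(l)*(-91) = (-5 + (⅓)*40)*(-91) = (-5 + 40/3)*(-91) = (25/3)*(-91) = -2275/3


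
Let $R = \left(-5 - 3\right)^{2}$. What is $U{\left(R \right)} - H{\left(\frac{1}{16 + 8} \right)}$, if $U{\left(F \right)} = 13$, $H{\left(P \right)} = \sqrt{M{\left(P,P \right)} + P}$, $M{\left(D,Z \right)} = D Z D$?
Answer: $13 - \frac{\sqrt{3462}}{288} \approx 12.796$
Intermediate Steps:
$M{\left(D,Z \right)} = Z D^{2}$
$R = 64$ ($R = \left(-8\right)^{2} = 64$)
$H{\left(P \right)} = \sqrt{P + P^{3}}$ ($H{\left(P \right)} = \sqrt{P P^{2} + P} = \sqrt{P^{3} + P} = \sqrt{P + P^{3}}$)
$U{\left(R \right)} - H{\left(\frac{1}{16 + 8} \right)} = 13 - \sqrt{\frac{1}{16 + 8} + \left(\frac{1}{16 + 8}\right)^{3}} = 13 - \sqrt{\frac{1}{24} + \left(\frac{1}{24}\right)^{3}} = 13 - \sqrt{\frac{1}{24} + \frac{1}{13824}} = 13 - \sqrt{\frac{577}{13824}} = 13 - \frac{\sqrt{3462}}{288}$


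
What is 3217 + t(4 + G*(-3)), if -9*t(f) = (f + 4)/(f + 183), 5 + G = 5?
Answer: 5414203/1683 ≈ 3217.0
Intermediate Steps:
G = 0 (G = -5 + 5 = 0)
t(f) = -(4 + f)/(9*(183 + f)) (t(f) = -(f + 4)/(9*(f + 183)) = -(4 + f)/(9*(183 + f)))
3217 + t(4 + G*(-3)) = 3217 + (-4 - (4 + 0*(-3)))/(9*(183 + (4 + 0*(-3)))) = 3217 + (-4 - (4 + 0))/(9*(183 + (4 + 0))) = 3217 + (-4 - 1*4)/(9*(183 + 4)) = 3217 + (⅑)*(-4 - 4)/187 = 3217 + (⅑)*(1/187)*(-8) = 3217 - 8/1683 = 5414203/1683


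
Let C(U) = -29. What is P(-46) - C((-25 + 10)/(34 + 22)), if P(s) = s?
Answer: -17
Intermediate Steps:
P(-46) - C((-25 + 10)/(34 + 22)) = -46 - 1*(-29) = -46 + 29 = -17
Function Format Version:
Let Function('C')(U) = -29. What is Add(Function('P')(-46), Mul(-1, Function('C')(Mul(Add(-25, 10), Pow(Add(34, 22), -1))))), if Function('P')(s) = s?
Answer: -17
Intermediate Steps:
Add(Function('P')(-46), Mul(-1, Function('C')(Mul(Add(-25, 10), Pow(Add(34, 22), -1))))) = Add(-46, Mul(-1, -29)) = Add(-46, 29) = -17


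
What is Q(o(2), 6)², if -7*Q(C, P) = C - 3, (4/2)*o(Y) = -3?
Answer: 81/196 ≈ 0.41327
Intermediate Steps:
o(Y) = -3/2 (o(Y) = (½)*(-3) = -3/2)
Q(C, P) = 3/7 - C/7 (Q(C, P) = -(C - 3)/7 = -(-3 + C)/7 = 3/7 - C/7)
Q(o(2), 6)² = (3/7 - ⅐*(-3/2))² = (3/7 + 3/14)² = (9/14)² = 81/196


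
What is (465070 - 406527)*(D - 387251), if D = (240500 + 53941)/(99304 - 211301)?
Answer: -2539082777769584/111997 ≈ -2.2671e+10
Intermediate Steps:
D = -294441/111997 (D = 294441/(-111997) = 294441*(-1/111997) = -294441/111997 ≈ -2.6290)
(465070 - 406527)*(D - 387251) = (465070 - 406527)*(-294441/111997 - 387251) = 58543*(-43371244688/111997) = -2539082777769584/111997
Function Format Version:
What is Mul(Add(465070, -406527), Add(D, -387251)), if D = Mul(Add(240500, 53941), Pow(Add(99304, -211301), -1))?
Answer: Rational(-2539082777769584, 111997) ≈ -2.2671e+10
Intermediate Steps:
D = Rational(-294441, 111997) (D = Mul(294441, Pow(-111997, -1)) = Mul(294441, Rational(-1, 111997)) = Rational(-294441, 111997) ≈ -2.6290)
Mul(Add(465070, -406527), Add(D, -387251)) = Mul(Add(465070, -406527), Add(Rational(-294441, 111997), -387251)) = Mul(58543, Rational(-43371244688, 111997)) = Rational(-2539082777769584, 111997)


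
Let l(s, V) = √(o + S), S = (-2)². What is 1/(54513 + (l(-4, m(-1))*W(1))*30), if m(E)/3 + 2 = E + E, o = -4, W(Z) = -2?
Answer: 1/54513 ≈ 1.8344e-5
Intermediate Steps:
S = 4
m(E) = -6 + 6*E (m(E) = -6 + 3*(E + E) = -6 + 3*(2*E) = -6 + 6*E)
l(s, V) = 0 (l(s, V) = √(-4 + 4) = √0 = 0)
1/(54513 + (l(-4, m(-1))*W(1))*30) = 1/(54513 + (0*(-2))*30) = 1/(54513 + 0*30) = 1/(54513 + 0) = 1/54513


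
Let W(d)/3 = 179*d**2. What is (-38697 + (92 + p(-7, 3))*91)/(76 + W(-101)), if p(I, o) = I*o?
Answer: -32236/5478013 ≈ -0.0058846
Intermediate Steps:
W(d) = 537*d**2 (W(d) = 3*(179*d**2) = 537*d**2)
(-38697 + (92 + p(-7, 3))*91)/(76 + W(-101)) = (-38697 + (92 - 7*3)*91)/(76 + 537*(-101)**2) = (-38697 + (92 - 21)*91)/(76 + 537*10201) = (-38697 + 71*91)/(76 + 5477937) = (-38697 + 6461)/5478013 = -32236*1/5478013 = -32236/5478013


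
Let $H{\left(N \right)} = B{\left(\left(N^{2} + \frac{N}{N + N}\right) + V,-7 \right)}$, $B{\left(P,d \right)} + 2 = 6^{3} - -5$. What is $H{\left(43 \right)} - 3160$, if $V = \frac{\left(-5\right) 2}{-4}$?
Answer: $-2941$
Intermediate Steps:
$V = \frac{5}{2}$ ($V = \left(-10\right) \left(- \frac{1}{4}\right) = \frac{5}{2} \approx 2.5$)
$B{\left(P,d \right)} = 219$ ($B{\left(P,d \right)} = -2 - \left(-5 - 6^{3}\right) = -2 + \left(216 + 5\right) = -2 + 221 = 219$)
$H{\left(N \right)} = 219$
$H{\left(43 \right)} - 3160 = 219 - 3160 = -2941$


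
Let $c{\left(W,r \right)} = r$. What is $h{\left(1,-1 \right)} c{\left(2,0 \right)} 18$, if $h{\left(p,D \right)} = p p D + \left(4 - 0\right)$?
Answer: $0$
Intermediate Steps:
$h{\left(p,D \right)} = 4 + D p^{2}$ ($h{\left(p,D \right)} = p^{2} D + \left(4 + 0\right) = D p^{2} + 4 = 4 + D p^{2}$)
$h{\left(1,-1 \right)} c{\left(2,0 \right)} 18 = \left(4 - 1^{2}\right) 0 \cdot 18 = \left(4 - 1\right) 0 \cdot 18 = 3 \cdot 0 \cdot 18 = 0 \cdot 18 = 0$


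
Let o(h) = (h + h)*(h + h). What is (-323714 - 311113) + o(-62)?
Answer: -619451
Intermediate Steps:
o(h) = 4*h² (o(h) = (2*h)*(2*h) = 4*h²)
(-323714 - 311113) + o(-62) = (-323714 - 311113) + 4*(-62)² = -634827 + 4*3844 = -634827 + 15376 = -619451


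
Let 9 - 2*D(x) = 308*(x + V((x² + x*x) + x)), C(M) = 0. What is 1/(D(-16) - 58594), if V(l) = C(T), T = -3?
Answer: -2/112251 ≈ -1.7817e-5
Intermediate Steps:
V(l) = 0
D(x) = 9/2 - 154*x (D(x) = 9/2 - 154*(x + 0) = 9/2 - 154*x)
1/(D(-16) - 58594) = 1/((9/2 - 154*(-16)) - 58594) = 1/((9/2 + 2464) - 58594) = 1/(4937/2 - 58594) = 1/(-112251/2) = -2/112251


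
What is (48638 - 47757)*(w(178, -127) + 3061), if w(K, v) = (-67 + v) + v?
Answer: 2413940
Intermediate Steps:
w(K, v) = -67 + 2*v
(48638 - 47757)*(w(178, -127) + 3061) = (48638 - 47757)*((-67 + 2*(-127)) + 3061) = 881*((-67 - 254) + 3061) = 881*(-321 + 3061) = 881*2740 = 2413940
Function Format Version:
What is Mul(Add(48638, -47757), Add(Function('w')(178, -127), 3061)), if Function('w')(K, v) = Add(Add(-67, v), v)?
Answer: 2413940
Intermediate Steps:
Function('w')(K, v) = Add(-67, Mul(2, v))
Mul(Add(48638, -47757), Add(Function('w')(178, -127), 3061)) = Mul(Add(48638, -47757), Add(Add(-67, Mul(2, -127)), 3061)) = Mul(881, Add(Add(-67, -254), 3061)) = Mul(881, Add(-321, 3061)) = Mul(881, 2740) = 2413940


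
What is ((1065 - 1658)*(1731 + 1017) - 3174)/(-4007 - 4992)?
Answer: 1632738/8999 ≈ 181.44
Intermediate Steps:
((1065 - 1658)*(1731 + 1017) - 3174)/(-4007 - 4992) = (-593*2748 - 3174)/(-8999) = (-1629564 - 3174)*(-1/8999) = -1632738*(-1/8999) = 1632738/8999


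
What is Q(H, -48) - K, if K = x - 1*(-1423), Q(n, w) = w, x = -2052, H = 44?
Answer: 581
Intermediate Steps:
K = -629 (K = -2052 - 1*(-1423) = -2052 + 1423 = -629)
Q(H, -48) - K = -48 - 1*(-629) = -48 + 629 = 581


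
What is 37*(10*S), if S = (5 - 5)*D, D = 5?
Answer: 0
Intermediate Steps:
S = 0 (S = (5 - 5)*5 = 0*5 = 0)
37*(10*S) = 37*(10*0) = 37*0 = 0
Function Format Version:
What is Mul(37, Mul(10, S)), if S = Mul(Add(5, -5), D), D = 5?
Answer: 0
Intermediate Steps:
S = 0 (S = Mul(Add(5, -5), 5) = Mul(0, 5) = 0)
Mul(37, Mul(10, S)) = Mul(37, Mul(10, 0)) = Mul(37, 0) = 0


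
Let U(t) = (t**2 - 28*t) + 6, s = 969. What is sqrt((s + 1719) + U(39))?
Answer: 3*sqrt(347) ≈ 55.884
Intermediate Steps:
U(t) = 6 + t**2 - 28*t
sqrt((s + 1719) + U(39)) = sqrt((969 + 1719) + (6 + 39**2 - 28*39)) = sqrt(2688 + (6 + 1521 - 1092)) = sqrt(2688 + 435) = sqrt(3123) = 3*sqrt(347)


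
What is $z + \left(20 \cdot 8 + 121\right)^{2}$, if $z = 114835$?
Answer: $193796$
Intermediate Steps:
$z + \left(20 \cdot 8 + 121\right)^{2} = 114835 + \left(20 \cdot 8 + 121\right)^{2} = 114835 + \left(160 + 121\right)^{2} = 114835 + 281^{2} = 114835 + 78961 = 193796$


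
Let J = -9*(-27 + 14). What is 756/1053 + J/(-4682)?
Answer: 126533/182598 ≈ 0.69296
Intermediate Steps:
J = 117 (J = -9*(-13) = 117)
756/1053 + J/(-4682) = 756/1053 + 117/(-4682) = 756*(1/1053) + 117*(-1/4682) = 28/39 - 117/4682 = 126533/182598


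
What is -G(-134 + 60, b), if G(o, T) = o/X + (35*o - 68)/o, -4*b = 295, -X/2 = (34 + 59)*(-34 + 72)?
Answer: -4698055/130758 ≈ -35.929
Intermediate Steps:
X = -7068 (X = -2*(34 + 59)*(-34 + 72) = -186*38 = -2*3534 = -7068)
b = -295/4 (b = -¼*295 = -295/4 ≈ -73.750)
G(o, T) = -o/7068 + (-68 + 35*o)/o (G(o, T) = o/(-7068) + (35*o - 68)/o = o*(-1/7068) + (-68 + 35*o)/o = -o/7068 + (-68 + 35*o)/o)
-G(-134 + 60, b) = -(35 - 68/(-134 + 60) - (-134 + 60)/7068) = -(35 - 68/(-74) - 1/7068*(-74)) = -(35 - 68*(-1/74) + 37/3534) = -(35 + 34/37 + 37/3534) = -1*4698055/130758 = -4698055/130758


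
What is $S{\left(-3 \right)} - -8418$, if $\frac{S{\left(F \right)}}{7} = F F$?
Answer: $8481$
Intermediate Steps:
$S{\left(F \right)} = 7 F^{2}$ ($S{\left(F \right)} = 7 F F = 7 F^{2}$)
$S{\left(-3 \right)} - -8418 = 7 \left(-3\right)^{2} - -8418 = 7 \cdot 9 + 8418 = 63 + 8418 = 8481$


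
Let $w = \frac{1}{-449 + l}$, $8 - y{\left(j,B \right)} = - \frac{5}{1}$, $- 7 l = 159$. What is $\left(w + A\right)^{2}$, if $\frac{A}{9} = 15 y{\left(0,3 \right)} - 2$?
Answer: $\frac{32896728811489}{10903204} \approx 3.0172 \cdot 10^{6}$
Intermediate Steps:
$l = - \frac{159}{7}$ ($l = \left(- \frac{1}{7}\right) 159 = - \frac{159}{7} \approx -22.714$)
$y{\left(j,B \right)} = 13$ ($y{\left(j,B \right)} = 8 - - \frac{5}{1} = 8 - \left(-5\right) 1 = 8 - -5 = 8 + 5 = 13$)
$w = - \frac{7}{3302}$ ($w = \frac{1}{-449 - \frac{159}{7}} = \frac{1}{- \frac{3302}{7}} = - \frac{7}{3302} \approx -0.0021199$)
$A = 1737$ ($A = 9 \left(15 \cdot 13 - 2\right) = 9 \left(195 - 2\right) = 9 \cdot 193 = 1737$)
$\left(w + A\right)^{2} = \left(- \frac{7}{3302} + 1737\right)^{2} = \left(\frac{5735567}{3302}\right)^{2} = \frac{32896728811489}{10903204}$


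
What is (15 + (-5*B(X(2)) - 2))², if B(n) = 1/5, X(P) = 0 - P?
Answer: 144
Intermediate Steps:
X(P) = -P
B(n) = ⅕
(15 + (-5*B(X(2)) - 2))² = (15 + (-5*⅕ - 2))² = (15 + (-1 - 2))² = (15 - 3)² = 12² = 144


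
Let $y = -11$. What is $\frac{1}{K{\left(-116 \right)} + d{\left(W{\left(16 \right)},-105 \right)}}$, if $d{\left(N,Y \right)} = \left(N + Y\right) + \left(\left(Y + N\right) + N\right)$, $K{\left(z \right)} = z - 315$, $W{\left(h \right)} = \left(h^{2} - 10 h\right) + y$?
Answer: $- \frac{1}{386} \approx -0.0025907$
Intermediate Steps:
$W{\left(h \right)} = -11 + h^{2} - 10 h$ ($W{\left(h \right)} = \left(h^{2} - 10 h\right) - 11 = -11 + h^{2} - 10 h$)
$K{\left(z \right)} = -315 + z$
$d{\left(N,Y \right)} = 2 Y + 3 N$ ($d{\left(N,Y \right)} = \left(N + Y\right) + \left(\left(N + Y\right) + N\right) = \left(N + Y\right) + \left(Y + 2 N\right) = 2 Y + 3 N$)
$\frac{1}{K{\left(-116 \right)} + d{\left(W{\left(16 \right)},-105 \right)}} = \frac{1}{\left(-315 - 116\right) + \left(2 \left(-105\right) + 3 \left(-11 + 16^{2} - 160\right)\right)} = \frac{1}{-431 - \left(210 - 3 \left(-11 + 256 - 160\right)\right)} = \frac{1}{-431 + \left(-210 + 3 \cdot 85\right)} = \frac{1}{-431 + \left(-210 + 255\right)} = \frac{1}{-431 + 45} = \frac{1}{-386} = - \frac{1}{386}$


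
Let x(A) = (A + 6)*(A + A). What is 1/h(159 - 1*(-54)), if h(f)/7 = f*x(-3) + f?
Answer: -1/25347 ≈ -3.9452e-5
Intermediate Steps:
x(A) = 2*A*(6 + A) (x(A) = (6 + A)*(2*A) = 2*A*(6 + A))
h(f) = -119*f (h(f) = 7*(f*(2*(-3)*(6 - 3)) + f) = 7*(f*(2*(-3)*3) + f) = 7*(f*(-18) + f) = 7*(-18*f + f) = 7*(-17*f) = -119*f)
1/h(159 - 1*(-54)) = 1/(-119*(159 - 1*(-54))) = 1/(-119*(159 + 54)) = 1/(-119*213) = 1/(-25347) = -1/25347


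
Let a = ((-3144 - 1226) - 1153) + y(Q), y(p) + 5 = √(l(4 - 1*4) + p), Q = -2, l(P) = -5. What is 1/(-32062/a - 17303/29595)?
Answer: 139588417176754965/727991035865653499 - 28081952369550*I*√7/727991035865653499 ≈ 0.19174 - 0.00010206*I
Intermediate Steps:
y(p) = -5 + √(-5 + p)
a = -5528 + I*√7 (a = ((-3144 - 1226) - 1153) + (-5 + √(-5 - 2)) = (-4370 - 1153) + (-5 + √(-7)) = -5523 + (-5 + I*√7) = -5528 + I*√7 ≈ -5528.0 + 2.6458*I)
1/(-32062/a - 17303/29595) = 1/(-32062/(-5528 + I*√7) - 17303/29595) = 1/(-17303/29595 - 32062/(-5528 + I*√7))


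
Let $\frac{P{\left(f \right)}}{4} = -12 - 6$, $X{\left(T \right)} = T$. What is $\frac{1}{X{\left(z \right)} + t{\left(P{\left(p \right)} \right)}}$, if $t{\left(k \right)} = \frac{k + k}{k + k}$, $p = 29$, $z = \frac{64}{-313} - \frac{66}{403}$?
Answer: $\frac{126139}{79689} \approx 1.5829$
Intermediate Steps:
$z = - \frac{46450}{126139}$ ($z = 64 \left(- \frac{1}{313}\right) - \frac{66}{403} = - \frac{64}{313} - \frac{66}{403} = - \frac{46450}{126139} \approx -0.36824$)
$P{\left(f \right)} = -72$ ($P{\left(f \right)} = 4 \left(-12 - 6\right) = 4 \left(-18\right) = -72$)
$t{\left(k \right)} = 1$ ($t{\left(k \right)} = \frac{2 k}{2 k} = 2 k \frac{1}{2 k} = 1$)
$\frac{1}{X{\left(z \right)} + t{\left(P{\left(p \right)} \right)}} = \frac{1}{- \frac{46450}{126139} + 1} = \frac{1}{\frac{79689}{126139}} = \frac{126139}{79689}$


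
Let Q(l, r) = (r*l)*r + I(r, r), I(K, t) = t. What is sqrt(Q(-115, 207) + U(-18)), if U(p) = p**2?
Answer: 24*I*sqrt(8554) ≈ 2219.7*I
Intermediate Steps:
Q(l, r) = r + l*r**2 (Q(l, r) = (r*l)*r + r = (l*r)*r + r = l*r**2 + r = r + l*r**2)
sqrt(Q(-115, 207) + U(-18)) = sqrt(207*(1 - 115*207) + (-18)**2) = sqrt(207*(1 - 23805) + 324) = sqrt(207*(-23804) + 324) = sqrt(-4927428 + 324) = sqrt(-4927104) = 24*I*sqrt(8554)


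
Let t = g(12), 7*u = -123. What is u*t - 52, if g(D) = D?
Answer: -1840/7 ≈ -262.86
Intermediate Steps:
u = -123/7 (u = (⅐)*(-123) = -123/7 ≈ -17.571)
t = 12
u*t - 52 = -123/7*12 - 52 = -1476/7 - 52 = -1840/7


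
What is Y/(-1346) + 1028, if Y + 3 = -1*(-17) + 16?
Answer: 691829/673 ≈ 1028.0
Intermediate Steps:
Y = 30 (Y = -3 + (-1*(-17) + 16) = -3 + (17 + 16) = -3 + 33 = 30)
Y/(-1346) + 1028 = 30/(-1346) + 1028 = -1/1346*30 + 1028 = -15/673 + 1028 = 691829/673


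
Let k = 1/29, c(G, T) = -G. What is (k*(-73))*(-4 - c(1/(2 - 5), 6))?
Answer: 949/87 ≈ 10.908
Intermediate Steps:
k = 1/29 ≈ 0.034483
(k*(-73))*(-4 - c(1/(2 - 5), 6)) = ((1/29)*(-73))*(-4 - (-1)/(2 - 5)) = -73*(-4 - (-1)/(-3))/29 = -73*(-4 - (-1)*(-1)/3)/29 = -73*(-4 - 1*⅓)/29 = -73*(-4 - ⅓)/29 = -73/29*(-13/3) = 949/87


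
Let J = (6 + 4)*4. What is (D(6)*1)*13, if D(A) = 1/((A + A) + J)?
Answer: ¼ ≈ 0.25000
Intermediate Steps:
J = 40 (J = 10*4 = 40)
D(A) = 1/(40 + 2*A) (D(A) = 1/((A + A) + 40) = 1/(2*A + 40) = 1/(40 + 2*A))
(D(6)*1)*13 = ((1/(2*(20 + 6)))*1)*13 = (((½)/26)*1)*13 = (((½)*(1/26))*1)*13 = ((1/52)*1)*13 = (1/52)*13 = ¼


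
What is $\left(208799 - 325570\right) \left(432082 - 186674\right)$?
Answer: $-28656537568$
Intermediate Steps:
$\left(208799 - 325570\right) \left(432082 - 186674\right) = \left(-116771\right) 245408 = -28656537568$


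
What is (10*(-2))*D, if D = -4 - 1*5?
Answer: 180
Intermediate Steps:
D = -9 (D = -4 - 5 = -9)
(10*(-2))*D = (10*(-2))*(-9) = -20*(-9) = 180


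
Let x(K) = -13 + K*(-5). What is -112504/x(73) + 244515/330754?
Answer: 2664541049/8930358 ≈ 298.37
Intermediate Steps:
x(K) = -13 - 5*K
-112504/x(73) + 244515/330754 = -112504/(-13 - 5*73) + 244515/330754 = -112504/(-13 - 365) + 244515*(1/330754) = -112504/(-378) + 244515/330754 = -112504*(-1/378) + 244515/330754 = 8036/27 + 244515/330754 = 2664541049/8930358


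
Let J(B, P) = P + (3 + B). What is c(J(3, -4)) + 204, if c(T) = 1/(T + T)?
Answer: 817/4 ≈ 204.25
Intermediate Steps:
J(B, P) = 3 + B + P
c(T) = 1/(2*T)
c(J(3, -4)) + 204 = 1/(2*(3 + 3 - 4)) + 204 = (1/2)/2 + 204 = (1/2)*(1/2) + 204 = 1/4 + 204 = 817/4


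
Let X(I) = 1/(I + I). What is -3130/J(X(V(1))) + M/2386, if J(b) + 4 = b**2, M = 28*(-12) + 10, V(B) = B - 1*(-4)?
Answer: 373343963/476007 ≈ 784.32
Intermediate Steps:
V(B) = 4 + B (V(B) = B + 4 = 4 + B)
M = -326 (M = -336 + 10 = -326)
X(I) = 1/(2*I)
J(b) = -4 + b**2
-3130/J(X(V(1))) + M/2386 = -3130/(-4 + (1/(2*(4 + 1)))**2) - 326/2386 = -3130/(-4 + ((1/2)/5)**2) - 326*1/2386 = -3130/(-4 + ((1/2)*(1/5))**2) - 163/1193 = -3130/(-4 + (1/10)**2) - 163/1193 = -3130/(-4 + 1/100) - 163/1193 = -3130/(-399/100) - 163/1193 = -3130*(-100/399) - 163/1193 = 313000/399 - 163/1193 = 373343963/476007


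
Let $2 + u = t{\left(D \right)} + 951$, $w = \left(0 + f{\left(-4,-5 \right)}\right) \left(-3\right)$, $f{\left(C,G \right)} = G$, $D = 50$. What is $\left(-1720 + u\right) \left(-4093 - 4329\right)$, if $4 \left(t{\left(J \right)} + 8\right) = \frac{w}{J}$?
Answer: $\frac{131202127}{20} \approx 6.5601 \cdot 10^{6}$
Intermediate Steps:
$w = 15$ ($w = \left(0 - 5\right) \left(-3\right) = \left(-5\right) \left(-3\right) = 15$)
$t{\left(J \right)} = -8 + \frac{15}{4 J}$ ($t{\left(J \right)} = -8 + \frac{15 \frac{1}{J}}{4} = -8 + \frac{15}{4 J}$)
$u = \frac{37643}{40}$ ($u = -2 + \left(\left(-8 + \frac{15}{4 \cdot 50}\right) + 951\right) = -2 + \left(\left(-8 + \frac{15}{4} \cdot \frac{1}{50}\right) + 951\right) = -2 + \left(\left(-8 + \frac{3}{40}\right) + 951\right) = -2 + \left(- \frac{317}{40} + 951\right) = -2 + \frac{37723}{40} = \frac{37643}{40} \approx 941.08$)
$\left(-1720 + u\right) \left(-4093 - 4329\right) = \left(-1720 + \frac{37643}{40}\right) \left(-4093 - 4329\right) = \left(- \frac{31157}{40}\right) \left(-8422\right) = \frac{131202127}{20}$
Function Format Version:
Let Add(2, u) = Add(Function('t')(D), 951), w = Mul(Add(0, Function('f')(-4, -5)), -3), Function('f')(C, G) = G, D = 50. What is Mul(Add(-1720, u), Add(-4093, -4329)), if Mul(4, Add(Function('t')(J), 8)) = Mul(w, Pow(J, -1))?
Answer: Rational(131202127, 20) ≈ 6.5601e+6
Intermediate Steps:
w = 15 (w = Mul(Add(0, -5), -3) = Mul(-5, -3) = 15)
Function('t')(J) = Add(-8, Mul(Rational(15, 4), Pow(J, -1))) (Function('t')(J) = Add(-8, Mul(Rational(1, 4), Mul(15, Pow(J, -1)))) = Add(-8, Mul(Rational(15, 4), Pow(J, -1))))
u = Rational(37643, 40) (u = Add(-2, Add(Add(-8, Mul(Rational(15, 4), Pow(50, -1))), 951)) = Add(-2, Add(Add(-8, Mul(Rational(15, 4), Rational(1, 50))), 951)) = Add(-2, Add(Add(-8, Rational(3, 40)), 951)) = Add(-2, Add(Rational(-317, 40), 951)) = Add(-2, Rational(37723, 40)) = Rational(37643, 40) ≈ 941.08)
Mul(Add(-1720, u), Add(-4093, -4329)) = Mul(Add(-1720, Rational(37643, 40)), Add(-4093, -4329)) = Mul(Rational(-31157, 40), -8422) = Rational(131202127, 20)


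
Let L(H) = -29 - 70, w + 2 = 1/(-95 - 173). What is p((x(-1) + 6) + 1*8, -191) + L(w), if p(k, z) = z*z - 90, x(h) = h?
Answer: 36292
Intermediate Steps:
w = -537/268 (w = -2 + 1/(-95 - 173) = -2 + 1/(-268) = -2 - 1/268 = -537/268 ≈ -2.0037)
L(H) = -99
p(k, z) = -90 + z² (p(k, z) = z² - 90 = -90 + z²)
p((x(-1) + 6) + 1*8, -191) + L(w) = (-90 + (-191)²) - 99 = (-90 + 36481) - 99 = 36391 - 99 = 36292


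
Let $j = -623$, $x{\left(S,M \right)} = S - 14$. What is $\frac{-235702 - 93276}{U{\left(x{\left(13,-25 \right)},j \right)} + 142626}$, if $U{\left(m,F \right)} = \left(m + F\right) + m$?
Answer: $- \frac{328978}{142001} \approx -2.3167$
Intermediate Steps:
$x{\left(S,M \right)} = -14 + S$ ($x{\left(S,M \right)} = S - 14 = -14 + S$)
$U{\left(m,F \right)} = F + 2 m$ ($U{\left(m,F \right)} = \left(F + m\right) + m = F + 2 m$)
$\frac{-235702 - 93276}{U{\left(x{\left(13,-25 \right)},j \right)} + 142626} = \frac{-235702 - 93276}{\left(-623 + 2 \left(-14 + 13\right)\right) + 142626} = - \frac{328978}{\left(-623 + 2 \left(-1\right)\right) + 142626} = - \frac{328978}{\left(-623 - 2\right) + 142626} = - \frac{328978}{-625 + 142626} = - \frac{328978}{142001}$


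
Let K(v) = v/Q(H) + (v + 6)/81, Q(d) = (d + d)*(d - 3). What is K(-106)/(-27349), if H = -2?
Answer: 5293/22152690 ≈ 0.00023893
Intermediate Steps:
Q(d) = 2*d*(-3 + d) (Q(d) = (2*d)*(-3 + d) = 2*d*(-3 + d))
K(v) = 2/27 + 101*v/1620 (K(v) = v/((2*(-2)*(-3 - 2))) + (v + 6)/81 = v/((2*(-2)*(-5))) + (6 + v)*(1/81) = v/20 + (2/27 + v/81) = 2/27 + 101*v/1620)
K(-106)/(-27349) = (2/27 + (101/1620)*(-106))/(-27349) = (2/27 - 5353/810)*(-1/27349) = -5293/810*(-1/27349) = 5293/22152690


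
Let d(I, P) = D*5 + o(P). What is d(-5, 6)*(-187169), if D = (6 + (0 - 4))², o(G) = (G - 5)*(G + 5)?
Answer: -5802239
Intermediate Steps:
o(G) = (-5 + G)*(5 + G)
D = 4 (D = (6 - 4)² = 2² = 4)
d(I, P) = -5 + P² (d(I, P) = 4*5 + (-25 + P²) = 20 + (-25 + P²) = -5 + P²)
d(-5, 6)*(-187169) = (-5 + 6²)*(-187169) = (-5 + 36)*(-187169) = 31*(-187169) = -5802239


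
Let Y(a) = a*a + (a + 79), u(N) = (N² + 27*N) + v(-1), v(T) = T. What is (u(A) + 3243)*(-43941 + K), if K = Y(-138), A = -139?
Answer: -469422360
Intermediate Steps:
u(N) = -1 + N² + 27*N (u(N) = (N² + 27*N) - 1 = -1 + N² + 27*N)
Y(a) = 79 + a + a² (Y(a) = a² + (79 + a) = 79 + a + a²)
K = 18985 (K = 79 - 138 + (-138)² = 79 - 138 + 19044 = 18985)
(u(A) + 3243)*(-43941 + K) = ((-1 + (-139)² + 27*(-139)) + 3243)*(-43941 + 18985) = ((-1 + 19321 - 3753) + 3243)*(-24956) = (15567 + 3243)*(-24956) = 18810*(-24956) = -469422360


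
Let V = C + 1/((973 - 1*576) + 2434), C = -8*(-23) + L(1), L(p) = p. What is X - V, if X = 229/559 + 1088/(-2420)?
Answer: -177163123513/957430045 ≈ -185.04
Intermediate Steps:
C = 185 (C = -8*(-23) + 1 = 184 + 1 = 185)
V = 523736/2831 (V = 185 + 1/((973 - 1*576) + 2434) = 185 + 1/((973 - 576) + 2434) = 185 + 1/(397 + 2434) = 185 + 1/2831 = 523736/2831 ≈ 185.00)
X = -13503/338195 (X = 229*(1/559) + 1088*(-1/2420) = 229/559 - 272/605 = -13503/338195 ≈ -0.039927)
X - V = -13503/338195 - 1*523736/2831 = -13503/338195 - 523736/2831 = -177163123513/957430045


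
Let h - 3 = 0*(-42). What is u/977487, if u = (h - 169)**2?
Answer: 27556/977487 ≈ 0.028191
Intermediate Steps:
h = 3 (h = 3 + 0*(-42) = 3 + 0 = 3)
u = 27556 (u = (3 - 169)**2 = (-166)**2 = 27556)
u/977487 = 27556/977487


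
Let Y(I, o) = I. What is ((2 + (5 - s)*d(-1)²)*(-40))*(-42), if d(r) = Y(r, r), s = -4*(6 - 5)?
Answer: 18480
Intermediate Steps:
s = -4 (s = -4*1 = -4)
d(r) = r
((2 + (5 - s)*d(-1)²)*(-40))*(-42) = ((2 + (5 - 1*(-4))*(-1)²)*(-40))*(-42) = ((2 + (5 + 4)*1)*(-40))*(-42) = ((2 + 9*1)*(-40))*(-42) = ((2 + 9)*(-40))*(-42) = (11*(-40))*(-42) = -440*(-42) = 18480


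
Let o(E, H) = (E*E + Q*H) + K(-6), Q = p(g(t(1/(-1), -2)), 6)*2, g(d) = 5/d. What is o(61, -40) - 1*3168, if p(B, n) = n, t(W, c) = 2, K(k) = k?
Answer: 67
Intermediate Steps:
Q = 12 (Q = 6*2 = 12)
o(E, H) = -6 + E² + 12*H (o(E, H) = (E*E + 12*H) - 6 = (E² + 12*H) - 6 = -6 + E² + 12*H)
o(61, -40) - 1*3168 = (-6 + 61² + 12*(-40)) - 1*3168 = (-6 + 3721 - 480) - 3168 = 3235 - 3168 = 67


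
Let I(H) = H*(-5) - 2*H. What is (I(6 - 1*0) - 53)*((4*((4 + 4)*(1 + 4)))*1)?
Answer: -15200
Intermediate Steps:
I(H) = -7*H (I(H) = -5*H - 2*H = -7*H)
(I(6 - 1*0) - 53)*((4*((4 + 4)*(1 + 4)))*1) = (-7*(6 - 1*0) - 53)*((4*((4 + 4)*(1 + 4)))*1) = (-7*(6 + 0) - 53)*((4*(8*5))*1) = (-7*6 - 53)*((4*40)*1) = (-42 - 53)*(160*1) = -95*160 = -15200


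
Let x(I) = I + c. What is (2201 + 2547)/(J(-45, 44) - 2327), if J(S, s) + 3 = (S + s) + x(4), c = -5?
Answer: -1187/583 ≈ -2.0360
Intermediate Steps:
x(I) = -5 + I (x(I) = I - 5 = -5 + I)
J(S, s) = -4 + S + s (J(S, s) = -3 + ((S + s) + (-5 + 4)) = -3 + ((S + s) - 1) = -3 + (-1 + S + s) = -4 + S + s)
(2201 + 2547)/(J(-45, 44) - 2327) = (2201 + 2547)/((-4 - 45 + 44) - 2327) = 4748/(-5 - 2327) = 4748/(-2332) = 4748*(-1/2332) = -1187/583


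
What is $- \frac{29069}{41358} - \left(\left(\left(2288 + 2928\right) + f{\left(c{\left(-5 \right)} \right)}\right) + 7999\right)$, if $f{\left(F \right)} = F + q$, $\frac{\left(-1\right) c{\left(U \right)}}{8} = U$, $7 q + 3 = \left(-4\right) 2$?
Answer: $- \frac{3837150575}{289506} \approx -13254.0$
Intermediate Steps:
$q = - \frac{11}{7}$ ($q = - \frac{3}{7} + \frac{\left(-4\right) 2}{7} = - \frac{3}{7} + \frac{1}{7} \left(-8\right) = - \frac{3}{7} - \frac{8}{7} = - \frac{11}{7} \approx -1.5714$)
$c{\left(U \right)} = - 8 U$
$f{\left(F \right)} = - \frac{11}{7} + F$ ($f{\left(F \right)} = F - \frac{11}{7} = - \frac{11}{7} + F$)
$- \frac{29069}{41358} - \left(\left(\left(2288 + 2928\right) + f{\left(c{\left(-5 \right)} \right)}\right) + 7999\right) = - \frac{29069}{41358} - \left(\left(\left(2288 + 2928\right) - - \frac{269}{7}\right) + 7999\right) = \left(-29069\right) \frac{1}{41358} - \left(\left(5216 + \left(- \frac{11}{7} + 40\right)\right) + 7999\right) = - \frac{29069}{41358} - \left(\left(5216 + \frac{269}{7}\right) + 7999\right) = - \frac{29069}{41358} - \left(\frac{36781}{7} + 7999\right) = - \frac{29069}{41358} - \frac{92774}{7} = - \frac{3837150575}{289506}$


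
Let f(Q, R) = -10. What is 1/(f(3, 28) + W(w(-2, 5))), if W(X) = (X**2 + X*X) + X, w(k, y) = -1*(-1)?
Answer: -1/7 ≈ -0.14286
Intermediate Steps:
w(k, y) = 1
W(X) = X + 2*X**2 (W(X) = (X**2 + X**2) + X = 2*X**2 + X = X + 2*X**2)
1/(f(3, 28) + W(w(-2, 5))) = 1/(-10 + 1*(1 + 2*1)) = 1/(-10 + 1*(1 + 2)) = 1/(-10 + 1*3) = 1/(-10 + 3) = 1/(-7) = -1/7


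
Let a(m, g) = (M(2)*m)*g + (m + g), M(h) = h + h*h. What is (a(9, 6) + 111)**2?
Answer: 202500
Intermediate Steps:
M(h) = h + h**2
a(m, g) = g + m + 6*g*m (a(m, g) = ((2*(1 + 2))*m)*g + (m + g) = ((2*3)*m)*g + (g + m) = (6*m)*g + (g + m) = 6*g*m + (g + m) = g + m + 6*g*m)
(a(9, 6) + 111)**2 = ((6 + 9 + 6*6*9) + 111)**2 = ((6 + 9 + 324) + 111)**2 = (339 + 111)**2 = 450**2 = 202500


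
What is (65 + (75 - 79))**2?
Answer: 3721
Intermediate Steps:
(65 + (75 - 79))**2 = (65 - 4)**2 = 61**2 = 3721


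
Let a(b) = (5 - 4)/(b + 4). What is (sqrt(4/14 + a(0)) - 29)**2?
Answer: (406 - sqrt(105))**2/196 ≈ 799.08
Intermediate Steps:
a(b) = 1/(4 + b)
(sqrt(4/14 + a(0)) - 29)**2 = (sqrt(4/14 + 1/(4 + 0)) - 29)**2 = (sqrt(4*(1/14) + 1/4) - 29)**2 = (sqrt(2/7 + 1/4) - 29)**2 = (sqrt(15/28) - 29)**2 = (sqrt(105)/14 - 29)**2 = (-29 + sqrt(105)/14)**2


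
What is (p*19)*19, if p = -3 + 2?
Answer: -361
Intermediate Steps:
p = -1
(p*19)*19 = -1*19*19 = -19*19 = -361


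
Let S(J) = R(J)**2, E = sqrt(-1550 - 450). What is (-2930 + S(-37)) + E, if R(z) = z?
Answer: -1561 + 20*I*sqrt(5) ≈ -1561.0 + 44.721*I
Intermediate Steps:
E = 20*I*sqrt(5) (E = sqrt(-2000) = 20*I*sqrt(5) ≈ 44.721*I)
S(J) = J**2
(-2930 + S(-37)) + E = (-2930 + (-37)**2) + 20*I*sqrt(5) = (-2930 + 1369) + 20*I*sqrt(5) = -1561 + 20*I*sqrt(5)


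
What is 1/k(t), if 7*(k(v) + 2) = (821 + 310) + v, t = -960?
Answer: 7/157 ≈ 0.044586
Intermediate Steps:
k(v) = 1117/7 + v/7 (k(v) = -2 + ((821 + 310) + v)/7 = -2 + (1131 + v)/7 = -2 + (1131/7 + v/7) = 1117/7 + v/7)
1/k(t) = 1/(1117/7 + (⅐)*(-960)) = 1/(1117/7 - 960/7) = 1/(157/7) = 7/157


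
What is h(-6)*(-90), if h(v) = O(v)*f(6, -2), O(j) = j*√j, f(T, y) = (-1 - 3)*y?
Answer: 4320*I*√6 ≈ 10582.0*I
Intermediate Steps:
f(T, y) = -4*y
O(j) = j^(3/2)
h(v) = 8*v^(3/2) (h(v) = v^(3/2)*(-4*(-2)) = v^(3/2)*8 = 8*v^(3/2))
h(-6)*(-90) = (8*(-6)^(3/2))*(-90) = (8*(-6*I*√6))*(-90) = -48*I*√6*(-90) = 4320*I*√6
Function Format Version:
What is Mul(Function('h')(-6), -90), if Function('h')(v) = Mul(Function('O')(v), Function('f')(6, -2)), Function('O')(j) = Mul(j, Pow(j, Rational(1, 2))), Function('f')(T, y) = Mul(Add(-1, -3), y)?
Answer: Mul(4320, I, Pow(6, Rational(1, 2))) ≈ Mul(10582., I)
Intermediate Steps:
Function('f')(T, y) = Mul(-4, y)
Function('O')(j) = Pow(j, Rational(3, 2))
Function('h')(v) = Mul(8, Pow(v, Rational(3, 2))) (Function('h')(v) = Mul(Pow(v, Rational(3, 2)), Mul(-4, -2)) = Mul(Pow(v, Rational(3, 2)), 8) = Mul(8, Pow(v, Rational(3, 2))))
Mul(Function('h')(-6), -90) = Mul(Mul(8, Pow(-6, Rational(3, 2))), -90) = Mul(Mul(8, Mul(-6, I, Pow(6, Rational(1, 2)))), -90) = Mul(Mul(-48, I, Pow(6, Rational(1, 2))), -90) = Mul(4320, I, Pow(6, Rational(1, 2)))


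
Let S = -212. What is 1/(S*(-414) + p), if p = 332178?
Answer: 1/419946 ≈ 2.3813e-6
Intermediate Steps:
1/(S*(-414) + p) = 1/(-212*(-414) + 332178) = 1/(87768 + 332178) = 1/419946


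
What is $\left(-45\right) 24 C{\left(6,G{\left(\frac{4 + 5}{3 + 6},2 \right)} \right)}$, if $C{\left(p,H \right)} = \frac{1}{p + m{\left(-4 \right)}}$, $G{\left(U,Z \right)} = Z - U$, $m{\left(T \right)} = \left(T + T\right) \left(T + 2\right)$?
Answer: $- \frac{540}{11} \approx -49.091$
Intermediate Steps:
$m{\left(T \right)} = 2 T \left(2 + T\right)$
$C{\left(p,H \right)} = \frac{1}{16 + p}$ ($C{\left(p,H \right)} = \frac{1}{p + 2 \left(-4\right) \left(2 - 4\right)} = \frac{1}{p + 2 \left(-4\right) \left(-2\right)} = \frac{1}{p + 16} = \frac{1}{16 + p}$)
$\left(-45\right) 24 C{\left(6,G{\left(\frac{4 + 5}{3 + 6},2 \right)} \right)} = \frac{\left(-45\right) 24}{16 + 6} = - \frac{1080}{22} = \left(-1080\right) \frac{1}{22} = - \frac{540}{11}$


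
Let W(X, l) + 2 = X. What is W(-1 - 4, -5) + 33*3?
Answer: 92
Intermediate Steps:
W(X, l) = -2 + X
W(-1 - 4, -5) + 33*3 = (-2 + (-1 - 4)) + 33*3 = (-2 - 5) + 99 = -7 + 99 = 92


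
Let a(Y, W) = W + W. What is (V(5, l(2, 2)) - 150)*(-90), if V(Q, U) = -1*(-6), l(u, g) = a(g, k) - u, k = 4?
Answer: 12960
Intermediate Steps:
a(Y, W) = 2*W
l(u, g) = 8 - u (l(u, g) = 2*4 - u = 8 - u)
V(Q, U) = 6
(V(5, l(2, 2)) - 150)*(-90) = (6 - 150)*(-90) = -144*(-90) = 12960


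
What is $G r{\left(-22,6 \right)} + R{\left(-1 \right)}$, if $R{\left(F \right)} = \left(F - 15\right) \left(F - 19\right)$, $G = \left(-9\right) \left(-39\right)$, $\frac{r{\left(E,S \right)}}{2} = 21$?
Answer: $15062$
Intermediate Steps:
$r{\left(E,S \right)} = 42$ ($r{\left(E,S \right)} = 2 \cdot 21 = 42$)
$G = 351$
$R{\left(F \right)} = \left(-19 + F\right) \left(-15 + F\right)$ ($R{\left(F \right)} = \left(-15 + F\right) \left(-19 + F\right) = \left(-19 + F\right) \left(-15 + F\right)$)
$G r{\left(-22,6 \right)} + R{\left(-1 \right)} = 351 \cdot 42 + \left(285 + \left(-1\right)^{2} - -34\right) = 14742 + \left(285 + 1 + 34\right) = 14742 + 320 = 15062$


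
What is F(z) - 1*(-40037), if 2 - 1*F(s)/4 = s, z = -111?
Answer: 40489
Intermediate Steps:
F(s) = 8 - 4*s
F(z) - 1*(-40037) = (8 - 4*(-111)) - 1*(-40037) = (8 + 444) + 40037 = 452 + 40037 = 40489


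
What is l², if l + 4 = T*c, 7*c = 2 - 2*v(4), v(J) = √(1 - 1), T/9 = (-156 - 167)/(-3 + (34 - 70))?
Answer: 2477476/8281 ≈ 299.18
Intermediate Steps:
T = 969/13 (T = 9*((-156 - 167)/(-3 + (34 - 70))) = 9*(-323/(-3 - 36)) = 9*(-323/(-39)) = 9*(-323*(-1/39)) = 9*(323/39) = 969/13 ≈ 74.538)
v(J) = 0 (v(J) = √0 = 0)
c = 2/7 (c = (2 - 2*0)/7 = (2 + 0)/7 = (⅐)*2 = 2/7 ≈ 0.28571)
l = 1574/91 (l = -4 + (969/13)*(2/7) = -4 + 1938/91 = 1574/91 ≈ 17.297)
l² = (1574/91)² = 2477476/8281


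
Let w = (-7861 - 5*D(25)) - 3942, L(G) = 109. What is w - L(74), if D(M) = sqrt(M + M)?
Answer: -11912 - 25*sqrt(2) ≈ -11947.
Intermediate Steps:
D(M) = sqrt(2)*sqrt(M) (D(M) = sqrt(2*M) = sqrt(2)*sqrt(M))
w = -11803 - 25*sqrt(2) (w = (-7861 - 5*sqrt(2)*sqrt(25)) - 3942 = (-7861 - 5*sqrt(2)*5) - 3942 = (-7861 - 25*sqrt(2)) - 3942 = -11803 - 25*sqrt(2) ≈ -11838.)
w - L(74) = (-11803 - 25*sqrt(2)) - 1*109 = (-11803 - 25*sqrt(2)) - 109 = -11912 - 25*sqrt(2)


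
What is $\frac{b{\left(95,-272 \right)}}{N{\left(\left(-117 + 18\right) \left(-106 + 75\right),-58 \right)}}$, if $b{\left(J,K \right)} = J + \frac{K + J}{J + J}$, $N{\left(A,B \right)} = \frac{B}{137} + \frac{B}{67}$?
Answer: $- \frac{164056267}{2248080} \approx -72.976$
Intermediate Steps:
$N{\left(A,B \right)} = \frac{204 B}{9179}$ ($N{\left(A,B \right)} = B \frac{1}{137} + B \frac{1}{67} = \frac{B}{137} + \frac{B}{67} = \frac{204 B}{9179}$)
$b{\left(J,K \right)} = J + \frac{J + K}{2 J}$
$\frac{b{\left(95,-272 \right)}}{N{\left(\left(-117 + 18\right) \left(-106 + 75\right),-58 \right)}} = \frac{\frac{1}{2} + 95 + \frac{1}{2} \left(-272\right) \frac{1}{95}}{\frac{204}{9179} \left(-58\right)} = \frac{\frac{1}{2} + 95 + \frac{1}{2} \left(-272\right) \frac{1}{95}}{- \frac{11832}{9179}} = \left(\frac{1}{2} + 95 - \frac{136}{95}\right) \left(- \frac{9179}{11832}\right) = \frac{17873}{190} \left(- \frac{9179}{11832}\right) = - \frac{164056267}{2248080}$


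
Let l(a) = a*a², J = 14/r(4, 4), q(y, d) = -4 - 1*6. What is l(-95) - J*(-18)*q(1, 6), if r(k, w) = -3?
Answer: -856535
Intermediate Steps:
q(y, d) = -10 (q(y, d) = -4 - 6 = -10)
J = -14/3 (J = 14/(-3) = 14*(-⅓) = -14/3 ≈ -4.6667)
l(a) = a³
l(-95) - J*(-18)*q(1, 6) = (-95)³ - (-14/3*(-18))*(-10) = -857375 - 84*(-10) = -857375 - 1*(-840) = -857375 + 840 = -856535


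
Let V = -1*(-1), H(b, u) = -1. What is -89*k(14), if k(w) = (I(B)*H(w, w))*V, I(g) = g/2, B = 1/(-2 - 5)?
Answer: -89/14 ≈ -6.3571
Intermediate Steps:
B = -⅐ (B = 1/(-7) = -⅐ ≈ -0.14286)
V = 1
I(g) = g/2 (I(g) = g*(½) = g/2)
k(w) = 1/14 (k(w) = (((½)*(-⅐))*(-1))*1 = -1/14*(-1)*1 = (1/14)*1 = 1/14)
-89*k(14) = -89*1/14 = -89/14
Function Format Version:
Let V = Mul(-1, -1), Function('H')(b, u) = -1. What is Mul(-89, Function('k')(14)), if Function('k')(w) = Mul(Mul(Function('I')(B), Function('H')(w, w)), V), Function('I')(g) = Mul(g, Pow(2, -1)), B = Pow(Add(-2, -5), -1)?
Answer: Rational(-89, 14) ≈ -6.3571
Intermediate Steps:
B = Rational(-1, 7) (B = Pow(-7, -1) = Rational(-1, 7) ≈ -0.14286)
V = 1
Function('I')(g) = Mul(Rational(1, 2), g) (Function('I')(g) = Mul(g, Rational(1, 2)) = Mul(Rational(1, 2), g))
Function('k')(w) = Rational(1, 14) (Function('k')(w) = Mul(Mul(Mul(Rational(1, 2), Rational(-1, 7)), -1), 1) = Mul(Mul(Rational(-1, 14), -1), 1) = Mul(Rational(1, 14), 1) = Rational(1, 14))
Mul(-89, Function('k')(14)) = Mul(-89, Rational(1, 14)) = Rational(-89, 14)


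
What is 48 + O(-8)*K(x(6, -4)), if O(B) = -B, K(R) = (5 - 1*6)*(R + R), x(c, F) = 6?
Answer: -48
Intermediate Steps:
K(R) = -2*R (K(R) = (5 - 6)*(2*R) = -2*R)
48 + O(-8)*K(x(6, -4)) = 48 + (-1*(-8))*(-2*6) = 48 + 8*(-12) = 48 - 96 = -48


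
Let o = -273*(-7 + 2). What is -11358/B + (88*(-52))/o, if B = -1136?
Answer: 396359/59640 ≈ 6.6459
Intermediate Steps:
o = 1365 (o = -273*(-5) = 1365)
-11358/B + (88*(-52))/o = -11358/(-1136) + (88*(-52))/1365 = -11358*(-1/1136) - 4576*1/1365 = 5679/568 - 352/105 = 396359/59640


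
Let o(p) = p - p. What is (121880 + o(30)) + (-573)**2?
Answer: 450209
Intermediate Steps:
o(p) = 0
(121880 + o(30)) + (-573)**2 = (121880 + 0) + (-573)**2 = 121880 + 328329 = 450209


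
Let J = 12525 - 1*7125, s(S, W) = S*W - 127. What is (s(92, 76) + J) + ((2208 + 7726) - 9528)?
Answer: 12671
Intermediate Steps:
s(S, W) = -127 + S*W
J = 5400 (J = 12525 - 7125 = 5400)
(s(92, 76) + J) + ((2208 + 7726) - 9528) = ((-127 + 92*76) + 5400) + ((2208 + 7726) - 9528) = ((-127 + 6992) + 5400) + (9934 - 9528) = (6865 + 5400) + 406 = 12265 + 406 = 12671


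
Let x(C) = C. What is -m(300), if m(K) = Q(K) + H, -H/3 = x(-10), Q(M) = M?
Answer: -330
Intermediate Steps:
H = 30 (H = -3*(-10) = 30)
m(K) = 30 + K (m(K) = K + 30 = 30 + K)
-m(300) = -(30 + 300) = -1*330 = -330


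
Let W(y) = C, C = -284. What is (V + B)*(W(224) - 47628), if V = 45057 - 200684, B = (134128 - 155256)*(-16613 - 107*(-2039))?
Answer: 204043567788984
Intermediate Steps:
B = -4258559680 (B = -21128*(-16613 + 218173) = -21128*201560 = -4258559680)
W(y) = -284
V = -155627
(V + B)*(W(224) - 47628) = (-155627 - 4258559680)*(-284 - 47628) = -4258715307*(-47912) = 204043567788984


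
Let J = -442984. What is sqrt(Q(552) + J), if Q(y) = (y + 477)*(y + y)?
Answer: 2*sqrt(173258) ≈ 832.49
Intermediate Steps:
Q(y) = 2*y*(477 + y) (Q(y) = (477 + y)*(2*y) = 2*y*(477 + y))
sqrt(Q(552) + J) = sqrt(2*552*(477 + 552) - 442984) = sqrt(2*552*1029 - 442984) = sqrt(1136016 - 442984) = sqrt(693032) = 2*sqrt(173258)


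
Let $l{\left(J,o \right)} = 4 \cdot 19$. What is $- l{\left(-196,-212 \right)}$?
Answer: $-76$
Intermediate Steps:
$l{\left(J,o \right)} = 76$
$- l{\left(-196,-212 \right)} = \left(-1\right) 76 = -76$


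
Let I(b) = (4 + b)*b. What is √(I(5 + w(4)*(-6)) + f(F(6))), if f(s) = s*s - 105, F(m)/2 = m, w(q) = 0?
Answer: 2*√21 ≈ 9.1651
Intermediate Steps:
F(m) = 2*m
I(b) = b*(4 + b)
f(s) = -105 + s² (f(s) = s² - 105 = -105 + s²)
√(I(5 + w(4)*(-6)) + f(F(6))) = √((5 + 0*(-6))*(4 + (5 + 0*(-6))) + (-105 + (2*6)²)) = √((5 + 0)*(4 + (5 + 0)) + (-105 + 12²)) = √(5*(4 + 5) + (-105 + 144)) = √(5*9 + 39) = √(45 + 39) = √84 = 2*√21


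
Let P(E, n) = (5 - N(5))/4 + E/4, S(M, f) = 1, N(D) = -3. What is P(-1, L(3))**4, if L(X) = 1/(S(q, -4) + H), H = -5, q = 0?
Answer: 2401/256 ≈ 9.3789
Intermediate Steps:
L(X) = -1/4 (L(X) = 1/(1 - 5) = 1/(-4) = -1/4)
P(E, n) = 2 + E/4 (P(E, n) = (5 - 1*(-3))/4 + E/4 = (5 + 3)*(1/4) + E*(1/4) = 8*(1/4) + E/4 = 2 + E/4)
P(-1, L(3))**4 = (2 + (1/4)*(-1))**4 = (2 - 1/4)**4 = (7/4)**4 = 2401/256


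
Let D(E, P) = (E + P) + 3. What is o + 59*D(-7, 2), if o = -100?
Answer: -218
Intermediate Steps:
D(E, P) = 3 + E + P
o + 59*D(-7, 2) = -100 + 59*(3 - 7 + 2) = -100 + 59*(-2) = -100 - 118 = -218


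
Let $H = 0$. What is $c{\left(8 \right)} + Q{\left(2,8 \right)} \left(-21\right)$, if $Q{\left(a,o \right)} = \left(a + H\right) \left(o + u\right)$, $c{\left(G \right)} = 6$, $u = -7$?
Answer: $-36$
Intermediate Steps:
$Q{\left(a,o \right)} = a \left(-7 + o\right)$ ($Q{\left(a,o \right)} = \left(a + 0\right) \left(o - 7\right) = a \left(-7 + o\right)$)
$c{\left(8 \right)} + Q{\left(2,8 \right)} \left(-21\right) = 6 + 2 \left(-7 + 8\right) \left(-21\right) = 6 + 2 \cdot 1 \left(-21\right) = 6 + 2 \left(-21\right) = 6 - 42 = -36$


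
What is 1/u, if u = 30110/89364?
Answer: 44682/15055 ≈ 2.9679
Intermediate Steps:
u = 15055/44682 (u = 30110*(1/89364) = 15055/44682 ≈ 0.33694)
1/u = 1/(15055/44682) = 44682/15055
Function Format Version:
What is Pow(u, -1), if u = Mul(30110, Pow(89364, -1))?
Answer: Rational(44682, 15055) ≈ 2.9679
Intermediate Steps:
u = Rational(15055, 44682) (u = Mul(30110, Rational(1, 89364)) = Rational(15055, 44682) ≈ 0.33694)
Pow(u, -1) = Pow(Rational(15055, 44682), -1) = Rational(44682, 15055)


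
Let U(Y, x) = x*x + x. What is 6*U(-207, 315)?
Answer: 597240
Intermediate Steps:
U(Y, x) = x + x² (U(Y, x) = x² + x = x + x²)
6*U(-207, 315) = 6*(315*(1 + 315)) = 6*(315*316) = 6*99540 = 597240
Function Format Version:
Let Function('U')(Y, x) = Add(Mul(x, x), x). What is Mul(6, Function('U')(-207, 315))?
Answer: 597240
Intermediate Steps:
Function('U')(Y, x) = Add(x, Pow(x, 2)) (Function('U')(Y, x) = Add(Pow(x, 2), x) = Add(x, Pow(x, 2)))
Mul(6, Function('U')(-207, 315)) = Mul(6, Mul(315, Add(1, 315))) = Mul(6, Mul(315, 316)) = Mul(6, 99540) = 597240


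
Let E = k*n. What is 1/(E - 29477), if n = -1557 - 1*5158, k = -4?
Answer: -1/2617 ≈ -0.00038212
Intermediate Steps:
n = -6715 (n = -1557 - 5158 = -6715)
E = 26860 (E = -4*(-6715) = 26860)
1/(E - 29477) = 1/(26860 - 29477) = 1/(-2617) = -1/2617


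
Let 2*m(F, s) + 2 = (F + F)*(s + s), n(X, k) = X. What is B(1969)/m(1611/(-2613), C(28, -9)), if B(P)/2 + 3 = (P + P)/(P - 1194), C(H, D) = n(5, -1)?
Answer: -2809846/4836775 ≈ -0.58093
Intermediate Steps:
C(H, D) = 5
m(F, s) = -1 + 2*F*s (m(F, s) = -1 + ((F + F)*(s + s))/2 = -1 + ((2*F)*(2*s))/2 = -1 + (4*F*s)/2 = -1 + 2*F*s)
B(P) = -6 + 4*P/(-1194 + P) (B(P) = -6 + 2*((P + P)/(P - 1194)) = -6 + 2*((2*P)/(-1194 + P)) = -6 + 2*(2*P/(-1194 + P)) = -6 + 4*P/(-1194 + P))
B(1969)/m(1611/(-2613), C(28, -9)) = (2*(3582 - 1*1969)/(-1194 + 1969))/(-1 + 2*(1611/(-2613))*5) = (2*(3582 - 1969)/775)/(-1 + 2*(1611*(-1/2613))*5) = (2*(1/775)*1613)/(-1 + 2*(-537/871)*5) = 3226/(775*(-1 - 5370/871)) = 3226/(775*(-6241/871)) = (3226/775)*(-871/6241) = -2809846/4836775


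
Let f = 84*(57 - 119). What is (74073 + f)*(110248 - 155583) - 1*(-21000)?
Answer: -3121973775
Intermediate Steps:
f = -5208 (f = 84*(-62) = -5208)
(74073 + f)*(110248 - 155583) - 1*(-21000) = (74073 - 5208)*(110248 - 155583) - 1*(-21000) = 68865*(-45335) + 21000 = -3121994775 + 21000 = -3121973775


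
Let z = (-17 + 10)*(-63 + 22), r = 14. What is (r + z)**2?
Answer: 90601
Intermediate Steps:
z = 287 (z = -7*(-41) = 287)
(r + z)**2 = (14 + 287)**2 = 301**2 = 90601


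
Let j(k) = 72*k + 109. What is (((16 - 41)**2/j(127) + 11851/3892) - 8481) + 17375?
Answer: 45772690021/5144668 ≈ 8897.1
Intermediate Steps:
j(k) = 109 + 72*k
(((16 - 41)**2/j(127) + 11851/3892) - 8481) + 17375 = (((16 - 41)**2/(109 + 72*127) + 11851/3892) - 8481) + 17375 = (((-25)**2/(109 + 9144) + 11851*(1/3892)) - 8481) + 17375 = ((625/9253 + 1693/556) - 8481) + 17375 = (16012829/5144668 - 8481) + 17375 = -43615916479/5144668 + 17375 = 45772690021/5144668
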